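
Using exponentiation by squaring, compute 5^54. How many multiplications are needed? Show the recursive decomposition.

Computing 5^54 by squaring (build up from 5^1; each line after the first costs one multiplication):

5^1 = 5
5^2 = (5^1)^2 = 5^2 = 25
5^3 = 5 * 5^2 = 5 * 25 = 125
5^6 = (5^3)^2 = 125^2 = 15625
5^12 = (5^6)^2 = 15625^2 = 244140625
5^13 = 5 * 5^12 = 5 * 244140625 = 1220703125
5^26 = (5^13)^2 = 1220703125^2 = 1490116119384765625
5^27 = 5 * 5^26 = 5 * 1490116119384765625 = 7450580596923828125
5^54 = (5^27)^2 = 7450580596923828125^2 = 55511151231257827021181583404541015625

Result: 55511151231257827021181583404541015625
Multiplications needed: 8 (8 lines after 5^1)

5^54 = 55511151231257827021181583404541015625. Using exponentiation by squaring, this requires 8 multiplications. The key idea: if the exponent is even, square the half-power; if odd, multiply by the base once.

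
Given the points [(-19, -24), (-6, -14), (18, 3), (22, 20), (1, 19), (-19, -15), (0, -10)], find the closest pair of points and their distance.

Computing all pairwise distances among 7 points:

d((-19, -24), (-6, -14)) = 16.4012
d((-19, -24), (18, 3)) = 45.8039
d((-19, -24), (22, 20)) = 60.1415
d((-19, -24), (1, 19)) = 47.4236
d((-19, -24), (-19, -15)) = 9.0
d((-19, -24), (0, -10)) = 23.6008
d((-6, -14), (18, 3)) = 29.4109
d((-6, -14), (22, 20)) = 44.0454
d((-6, -14), (1, 19)) = 33.7343
d((-6, -14), (-19, -15)) = 13.0384
d((-6, -14), (0, -10)) = 7.2111 <-- minimum
d((18, 3), (22, 20)) = 17.4642
d((18, 3), (1, 19)) = 23.3452
d((18, 3), (-19, -15)) = 41.1461
d((18, 3), (0, -10)) = 22.2036
d((22, 20), (1, 19)) = 21.0238
d((22, 20), (-19, -15)) = 53.9073
d((22, 20), (0, -10)) = 37.2022
d((1, 19), (-19, -15)) = 39.4462
d((1, 19), (0, -10)) = 29.0172
d((-19, -15), (0, -10)) = 19.6469

Closest pair: (-6, -14) and (0, -10) with distance 7.2111

The closest pair is (-6, -14) and (0, -10) with Euclidean distance 7.2111. For 7 points, brute-force pairwise comparison is shown above. For large n, the divide-and-conquer algorithm (sort by x, recurse on halves, check the dividing strip) achieves O(n log n).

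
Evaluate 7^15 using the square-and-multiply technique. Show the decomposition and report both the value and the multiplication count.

Computing 7^15 by squaring (build up from 7^1; each line after the first costs one multiplication):

7^1 = 7
7^2 = (7^1)^2 = 7^2 = 49
7^3 = 7 * 7^2 = 7 * 49 = 343
7^6 = (7^3)^2 = 343^2 = 117649
7^7 = 7 * 7^6 = 7 * 117649 = 823543
7^14 = (7^7)^2 = 823543^2 = 678223072849
7^15 = 7 * 7^14 = 7 * 678223072849 = 4747561509943

Result: 4747561509943
Multiplications needed: 6 (6 lines after 7^1)

7^15 = 4747561509943. Using exponentiation by squaring, this requires 6 multiplications. The key idea: if the exponent is even, square the half-power; if odd, multiply by the base once.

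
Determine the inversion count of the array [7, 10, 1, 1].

Finding inversions in [7, 10, 1, 1]:

(0, 2): arr[0]=7 > arr[2]=1
(0, 3): arr[0]=7 > arr[3]=1
(1, 2): arr[1]=10 > arr[2]=1
(1, 3): arr[1]=10 > arr[3]=1

Total inversions: 4

The array has 4 inversion(s): (0,2), (0,3), (1,2), (1,3). Each pair (i,j) satisfies i < j and arr[i] > arr[j].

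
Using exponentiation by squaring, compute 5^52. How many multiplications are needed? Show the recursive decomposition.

Computing 5^52 by squaring (build up from 5^1; each line after the first costs one multiplication):

5^1 = 5
5^2 = (5^1)^2 = 5^2 = 25
5^3 = 5 * 5^2 = 5 * 25 = 125
5^6 = (5^3)^2 = 125^2 = 15625
5^12 = (5^6)^2 = 15625^2 = 244140625
5^13 = 5 * 5^12 = 5 * 244140625 = 1220703125
5^26 = (5^13)^2 = 1220703125^2 = 1490116119384765625
5^52 = (5^26)^2 = 1490116119384765625^2 = 2220446049250313080847263336181640625

Result: 2220446049250313080847263336181640625
Multiplications needed: 7 (7 lines after 5^1)

5^52 = 2220446049250313080847263336181640625. Using exponentiation by squaring, this requires 7 multiplications. The key idea: if the exponent is even, square the half-power; if odd, multiply by the base once.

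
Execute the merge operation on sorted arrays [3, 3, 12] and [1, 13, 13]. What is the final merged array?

Merging process:

Compare 3 vs 1: take 1 from right. Merged: [1]
Compare 3 vs 13: take 3 from left. Merged: [1, 3]
Compare 3 vs 13: take 3 from left. Merged: [1, 3, 3]
Compare 12 vs 13: take 12 from left. Merged: [1, 3, 3, 12]
Append remaining from right: [13, 13]. Merged: [1, 3, 3, 12, 13, 13]

Final merged array: [1, 3, 3, 12, 13, 13]
Total comparisons: 4

The merged array is [1, 3, 3, 12, 13, 13], requiring 4 comparisons. The merge step runs in O(n) time where n is the total number of elements.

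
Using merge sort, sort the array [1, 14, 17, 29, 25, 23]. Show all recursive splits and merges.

Merge sort trace:

Split: [1, 14, 17, 29, 25, 23] -> [1, 14, 17] and [29, 25, 23]
  Split: [1, 14, 17] -> [1] and [14, 17]
    Split: [14, 17] -> [14] and [17]
    Merge: [14] + [17] -> [14, 17]
  Merge: [1] + [14, 17] -> [1, 14, 17]
  Split: [29, 25, 23] -> [29] and [25, 23]
    Split: [25, 23] -> [25] and [23]
    Merge: [25] + [23] -> [23, 25]
  Merge: [29] + [23, 25] -> [23, 25, 29]
Merge: [1, 14, 17] + [23, 25, 29] -> [1, 14, 17, 23, 25, 29]

Final sorted array: [1, 14, 17, 23, 25, 29]

The merge sort proceeds by recursively splitting the array and merging sorted halves.
After all merges, the sorted array is [1, 14, 17, 23, 25, 29].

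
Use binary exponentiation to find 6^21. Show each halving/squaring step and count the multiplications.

Computing 6^21 by squaring (build up from 6^1; each line after the first costs one multiplication):

6^1 = 6
6^2 = (6^1)^2 = 6^2 = 36
6^4 = (6^2)^2 = 36^2 = 1296
6^5 = 6 * 6^4 = 6 * 1296 = 7776
6^10 = (6^5)^2 = 7776^2 = 60466176
6^20 = (6^10)^2 = 60466176^2 = 3656158440062976
6^21 = 6 * 6^20 = 6 * 3656158440062976 = 21936950640377856

Result: 21936950640377856
Multiplications needed: 6 (6 lines after 6^1)

6^21 = 21936950640377856. Using exponentiation by squaring, this requires 6 multiplications. The key idea: if the exponent is even, square the half-power; if odd, multiply by the base once.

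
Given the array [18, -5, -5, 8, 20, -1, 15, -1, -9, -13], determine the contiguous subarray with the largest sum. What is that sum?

Using Kadane's algorithm on [18, -5, -5, 8, 20, -1, 15, -1, -9, -13]:

Scanning through the array:
Position 1 (value -5): max_ending_here = 13, max_so_far = 18
Position 2 (value -5): max_ending_here = 8, max_so_far = 18
Position 3 (value 8): max_ending_here = 16, max_so_far = 18
Position 4 (value 20): max_ending_here = 36, max_so_far = 36
Position 5 (value -1): max_ending_here = 35, max_so_far = 36
Position 6 (value 15): max_ending_here = 50, max_so_far = 50
Position 7 (value -1): max_ending_here = 49, max_so_far = 50
Position 8 (value -9): max_ending_here = 40, max_so_far = 50
Position 9 (value -13): max_ending_here = 27, max_so_far = 50

Maximum subarray: [18, -5, -5, 8, 20, -1, 15]
Maximum sum: 50

The maximum subarray is [18, -5, -5, 8, 20, -1, 15] with sum 50. This subarray runs from index 0 to index 6.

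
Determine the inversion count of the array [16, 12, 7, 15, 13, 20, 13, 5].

Finding inversions in [16, 12, 7, 15, 13, 20, 13, 5]:

(0, 1): arr[0]=16 > arr[1]=12
(0, 2): arr[0]=16 > arr[2]=7
(0, 3): arr[0]=16 > arr[3]=15
(0, 4): arr[0]=16 > arr[4]=13
(0, 6): arr[0]=16 > arr[6]=13
(0, 7): arr[0]=16 > arr[7]=5
(1, 2): arr[1]=12 > arr[2]=7
(1, 7): arr[1]=12 > arr[7]=5
(2, 7): arr[2]=7 > arr[7]=5
(3, 4): arr[3]=15 > arr[4]=13
(3, 6): arr[3]=15 > arr[6]=13
(3, 7): arr[3]=15 > arr[7]=5
(4, 7): arr[4]=13 > arr[7]=5
(5, 6): arr[5]=20 > arr[6]=13
(5, 7): arr[5]=20 > arr[7]=5
(6, 7): arr[6]=13 > arr[7]=5

Total inversions: 16

The array has 16 inversion(s): (0,1), (0,2), (0,3), (0,4), (0,6), (0,7), (1,2), (1,7), (2,7), (3,4), (3,6), (3,7), (4,7), (5,6), (5,7), (6,7). Each pair (i,j) satisfies i < j and arr[i] > arr[j].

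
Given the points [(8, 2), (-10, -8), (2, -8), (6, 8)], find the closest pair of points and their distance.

Computing all pairwise distances among 4 points:

d((8, 2), (-10, -8)) = 20.5913
d((8, 2), (2, -8)) = 11.6619
d((8, 2), (6, 8)) = 6.3246 <-- minimum
d((-10, -8), (2, -8)) = 12.0
d((-10, -8), (6, 8)) = 22.6274
d((2, -8), (6, 8)) = 16.4924

Closest pair: (8, 2) and (6, 8) with distance 6.3246

The closest pair is (8, 2) and (6, 8) with Euclidean distance 6.3246. For 4 points, brute-force pairwise comparison is shown above. For large n, the divide-and-conquer algorithm (sort by x, recurse on halves, check the dividing strip) achieves O(n log n).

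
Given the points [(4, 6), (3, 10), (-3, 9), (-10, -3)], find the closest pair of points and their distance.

Computing all pairwise distances among 4 points:

d((4, 6), (3, 10)) = 4.1231 <-- minimum
d((4, 6), (-3, 9)) = 7.6158
d((4, 6), (-10, -3)) = 16.6433
d((3, 10), (-3, 9)) = 6.0828
d((3, 10), (-10, -3)) = 18.3848
d((-3, 9), (-10, -3)) = 13.8924

Closest pair: (4, 6) and (3, 10) with distance 4.1231

The closest pair is (4, 6) and (3, 10) with Euclidean distance 4.1231. For 4 points, brute-force pairwise comparison is shown above. For large n, the divide-and-conquer algorithm (sort by x, recurse on halves, check the dividing strip) achieves O(n log n).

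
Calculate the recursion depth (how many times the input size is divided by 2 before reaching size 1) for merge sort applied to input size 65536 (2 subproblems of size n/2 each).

For divide and conquer with division factor 2:

Problem sizes at each level:
Level 0: 65536
Level 1: 32768
Level 2: 16384
Level 3: 8192
Level 4: 4096
Level 5: 2048
Level 6: 1024
Level 7: 512
Level 8: 256
Level 9: 128
Level 10: 64
Level 11: 32
Level 12: 16
Level 13: 8
Level 14: 4
Level 15: 2
Level 16: 1

The root is level 0 and the size-1 base case is level 16 (the tree spans levels 0 through 16, i.e. 17 levels counting the root), so the depth is the number of divisions: log_2(65536) = 16

The recursion tree depth is log_2(65536) = 16. At each level, the problem size is divided by 2, so it takes 16 divisions to reduce to a base case of size 1. The algorithm makes 2 recursive calls at each level.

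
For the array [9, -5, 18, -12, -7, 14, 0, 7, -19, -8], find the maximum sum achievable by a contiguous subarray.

Using Kadane's algorithm on [9, -5, 18, -12, -7, 14, 0, 7, -19, -8]:

Scanning through the array:
Position 1 (value -5): max_ending_here = 4, max_so_far = 9
Position 2 (value 18): max_ending_here = 22, max_so_far = 22
Position 3 (value -12): max_ending_here = 10, max_so_far = 22
Position 4 (value -7): max_ending_here = 3, max_so_far = 22
Position 5 (value 14): max_ending_here = 17, max_so_far = 22
Position 6 (value 0): max_ending_here = 17, max_so_far = 22
Position 7 (value 7): max_ending_here = 24, max_so_far = 24
Position 8 (value -19): max_ending_here = 5, max_so_far = 24
Position 9 (value -8): max_ending_here = -3, max_so_far = 24

Maximum subarray: [9, -5, 18, -12, -7, 14, 0, 7]
Maximum sum: 24

The maximum subarray is [9, -5, 18, -12, -7, 14, 0, 7] with sum 24. This subarray runs from index 0 to index 7.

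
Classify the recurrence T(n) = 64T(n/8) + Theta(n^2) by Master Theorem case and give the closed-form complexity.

Master Theorem for T(n) = 64T(n/8) + O(n^2):

a = 64, b = 8, c = 2
log_b(a) = log_8(64) = 2.0000

Case 2: c = 2 = log_8(64) = 2.0000
T(n) = O(n^2 log n) = O(n^2 log n)

For T(n) = 64T(n/8) + O(n^2): log_8(64) = 2.0000. This is Case 2 of the Master Theorem (c = log_b(a), equal work at all levels), giving O(n^2 log n).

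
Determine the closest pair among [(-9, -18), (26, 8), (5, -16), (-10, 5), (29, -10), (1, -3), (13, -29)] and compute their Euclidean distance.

Computing all pairwise distances among 7 points:

d((-9, -18), (26, 8)) = 43.6005
d((-9, -18), (5, -16)) = 14.1421
d((-9, -18), (-10, 5)) = 23.0217
d((-9, -18), (29, -10)) = 38.833
d((-9, -18), (1, -3)) = 18.0278
d((-9, -18), (13, -29)) = 24.5967
d((26, 8), (5, -16)) = 31.8904
d((26, 8), (-10, 5)) = 36.1248
d((26, 8), (29, -10)) = 18.2483
d((26, 8), (1, -3)) = 27.313
d((26, 8), (13, -29)) = 39.2173
d((5, -16), (-10, 5)) = 25.807
d((5, -16), (29, -10)) = 24.7386
d((5, -16), (1, -3)) = 13.6015 <-- minimum
d((5, -16), (13, -29)) = 15.2643
d((-10, 5), (29, -10)) = 41.7852
d((-10, 5), (1, -3)) = 13.6015 <-- minimum
d((-10, 5), (13, -29)) = 41.0488
d((29, -10), (1, -3)) = 28.8617
d((29, -10), (13, -29)) = 24.8395
d((1, -3), (13, -29)) = 28.6356

Minimum distance: 13.6015 (tie among 2 pairs: (5, -16) and (1, -3); (-10, 5) and (1, -3))

The minimum Euclidean distance is 13.6015. There is a tie: 2 pairs achieve this minimum — (5, -16) and (1, -3); (-10, 5) and (1, -3). Any of these is a valid closest pair. For 7 points, brute-force pairwise comparison is shown above. For large n, the divide-and-conquer algorithm (sort by x, recurse on halves, check the dividing strip) achieves O(n log n).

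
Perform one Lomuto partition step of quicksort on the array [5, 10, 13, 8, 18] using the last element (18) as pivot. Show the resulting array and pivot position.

Lomuto partition with pivot = 18:

Initial array: [5, 10, 13, 8, 18]

arr[0]=5 <= 18: swap with position 0, array becomes [5, 10, 13, 8, 18]
arr[1]=10 <= 18: swap with position 1, array becomes [5, 10, 13, 8, 18]
arr[2]=13 <= 18: swap with position 2, array becomes [5, 10, 13, 8, 18]
arr[3]=8 <= 18: swap with position 3, array becomes [5, 10, 13, 8, 18]

Place pivot at position 4: [5, 10, 13, 8, 18]
Pivot position: 4

After partitioning with pivot 18, the array becomes [5, 10, 13, 8, 18]. The pivot is placed at index 4. All elements to the left of the pivot are <= 18, and all elements to the right are > 18.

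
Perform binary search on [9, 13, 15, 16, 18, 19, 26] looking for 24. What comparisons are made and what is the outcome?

Binary search for 24 in [9, 13, 15, 16, 18, 19, 26]:

lo=0, hi=6, mid=3, arr[mid]=16 -> 16 < 24, search right half
lo=4, hi=6, mid=5, arr[mid]=19 -> 19 < 24, search right half
lo=6, hi=6, mid=6, arr[mid]=26 -> 26 > 24, search left half
lo=6 > hi=5, target 24 not found

Binary search determines that 24 is not in the array after 3 comparisons. The search space was exhausted without finding the target.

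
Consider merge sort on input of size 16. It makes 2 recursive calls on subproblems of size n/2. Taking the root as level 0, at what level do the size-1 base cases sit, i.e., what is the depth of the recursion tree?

For divide and conquer with division factor 2:

Problem sizes at each level:
Level 0: 16
Level 1: 8
Level 2: 4
Level 3: 2
Level 4: 1

The root is level 0 and the size-1 base case is level 4 (the tree spans levels 0 through 4, i.e. 5 levels counting the root), so the depth is the number of divisions: log_2(16) = 4

The recursion tree depth is log_2(16) = 4. At each level, the problem size is divided by 2, so it takes 4 divisions to reduce to a base case of size 1. The algorithm makes 2 recursive calls at each level.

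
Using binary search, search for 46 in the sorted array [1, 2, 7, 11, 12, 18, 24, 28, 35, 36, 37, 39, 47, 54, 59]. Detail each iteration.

Binary search for 46 in [1, 2, 7, 11, 12, 18, 24, 28, 35, 36, 37, 39, 47, 54, 59]:

lo=0, hi=14, mid=7, arr[mid]=28 -> 28 < 46, search right half
lo=8, hi=14, mid=11, arr[mid]=39 -> 39 < 46, search right half
lo=12, hi=14, mid=13, arr[mid]=54 -> 54 > 46, search left half
lo=12, hi=12, mid=12, arr[mid]=47 -> 47 > 46, search left half
lo=12 > hi=11, target 46 not found

Binary search determines that 46 is not in the array after 4 comparisons. The search space was exhausted without finding the target.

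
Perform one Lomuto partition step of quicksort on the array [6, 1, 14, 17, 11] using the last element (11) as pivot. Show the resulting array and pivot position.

Lomuto partition with pivot = 11:

Initial array: [6, 1, 14, 17, 11]

arr[0]=6 <= 11: swap with position 0, array becomes [6, 1, 14, 17, 11]
arr[1]=1 <= 11: swap with position 1, array becomes [6, 1, 14, 17, 11]
arr[2]=14 > 11: no swap
arr[3]=17 > 11: no swap

Place pivot at position 2: [6, 1, 11, 17, 14]
Pivot position: 2

After partitioning with pivot 11, the array becomes [6, 1, 11, 17, 14]. The pivot is placed at index 2. All elements to the left of the pivot are <= 11, and all elements to the right are > 11.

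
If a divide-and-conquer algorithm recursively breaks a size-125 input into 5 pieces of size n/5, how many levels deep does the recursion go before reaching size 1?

For divide and conquer with division factor 5:

Problem sizes at each level:
Level 0: 125
Level 1: 25
Level 2: 5
Level 3: 1

The root is level 0 and the size-1 base case is level 3 (the tree spans levels 0 through 3, i.e. 4 levels counting the root), so the depth is the number of divisions: log_5(125) = 3

The recursion tree depth is log_5(125) = 3. At each level, the problem size is divided by 5, so it takes 3 divisions to reduce to a base case of size 1. The algorithm makes 5 recursive calls at each level.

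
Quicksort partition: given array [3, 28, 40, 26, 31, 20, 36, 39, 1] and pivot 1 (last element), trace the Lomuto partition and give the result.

Lomuto partition with pivot = 1:

Initial array: [3, 28, 40, 26, 31, 20, 36, 39, 1]

arr[0]=3 > 1: no swap
arr[1]=28 > 1: no swap
arr[2]=40 > 1: no swap
arr[3]=26 > 1: no swap
arr[4]=31 > 1: no swap
arr[5]=20 > 1: no swap
arr[6]=36 > 1: no swap
arr[7]=39 > 1: no swap

Place pivot at position 0: [1, 28, 40, 26, 31, 20, 36, 39, 3]
Pivot position: 0

After partitioning with pivot 1, the array becomes [1, 28, 40, 26, 31, 20, 36, 39, 3]. The pivot is placed at index 0. All elements to the left of the pivot are <= 1, and all elements to the right are > 1.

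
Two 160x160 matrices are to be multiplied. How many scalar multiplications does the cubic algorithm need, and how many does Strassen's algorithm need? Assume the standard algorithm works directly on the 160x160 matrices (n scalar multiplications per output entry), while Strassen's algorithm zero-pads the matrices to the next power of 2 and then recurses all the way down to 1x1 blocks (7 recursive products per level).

Matrix multiplication for 160x160 matrices:

Strassen's algorithm requires power-of-2 dimensions. Pad 160x160 to 256x256 (next power of 2).

Standard algorithm: 160^3 = 4096000 multiplications
Strassen's algorithm: 7^(log2(256)) = 7^8 = 5764801 multiplications
Difference: 4096000 - 5764801 = -1668801 (Strassen uses MORE here due to padding overhead — for small or just-over-power-of-2 n, padding can outweigh the per-level savings)

Standard: 4096000 multiplications (160^3). Strassen: 5764801 multiplications (7^8, after padding to 256x256). Strassen reduces 8 recursive multiplications to 7 at each level.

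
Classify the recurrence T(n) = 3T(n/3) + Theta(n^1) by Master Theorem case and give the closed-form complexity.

Master Theorem for T(n) = 3T(n/3) + O(n^1):

a = 3, b = 3, c = 1
log_b(a) = log_3(3) = 1.0000

Case 2: c = 1 = log_3(3) = 1.0000
T(n) = O(n^1 log n) = O(n log n)

For T(n) = 3T(n/3) + O(n^1): log_3(3) = 1.0000. This is Case 2 of the Master Theorem (c = log_b(a), equal work at all levels), giving O(n log n).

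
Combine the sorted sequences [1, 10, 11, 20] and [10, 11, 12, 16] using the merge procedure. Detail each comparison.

Merging process:

Compare 1 vs 10: take 1 from left. Merged: [1]
Compare 10 vs 10: take 10 from left. Merged: [1, 10]
Compare 11 vs 10: take 10 from right. Merged: [1, 10, 10]
Compare 11 vs 11: take 11 from left. Merged: [1, 10, 10, 11]
Compare 20 vs 11: take 11 from right. Merged: [1, 10, 10, 11, 11]
Compare 20 vs 12: take 12 from right. Merged: [1, 10, 10, 11, 11, 12]
Compare 20 vs 16: take 16 from right. Merged: [1, 10, 10, 11, 11, 12, 16]
Append remaining from left: [20]. Merged: [1, 10, 10, 11, 11, 12, 16, 20]

Final merged array: [1, 10, 10, 11, 11, 12, 16, 20]
Total comparisons: 7

The merged array is [1, 10, 10, 11, 11, 12, 16, 20], requiring 7 comparisons. The merge step runs in O(n) time where n is the total number of elements.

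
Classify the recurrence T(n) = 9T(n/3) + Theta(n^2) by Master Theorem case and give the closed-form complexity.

Master Theorem for T(n) = 9T(n/3) + O(n^2):

a = 9, b = 3, c = 2
log_b(a) = log_3(9) = 2.0000

Case 2: c = 2 = log_3(9) = 2.0000
T(n) = O(n^2 log n) = O(n^2 log n)

For T(n) = 9T(n/3) + O(n^2): log_3(9) = 2.0000. This is Case 2 of the Master Theorem (c = log_b(a), equal work at all levels), giving O(n^2 log n).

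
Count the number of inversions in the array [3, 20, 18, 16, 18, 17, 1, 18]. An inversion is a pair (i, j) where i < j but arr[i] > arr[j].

Finding inversions in [3, 20, 18, 16, 18, 17, 1, 18]:

(0, 6): arr[0]=3 > arr[6]=1
(1, 2): arr[1]=20 > arr[2]=18
(1, 3): arr[1]=20 > arr[3]=16
(1, 4): arr[1]=20 > arr[4]=18
(1, 5): arr[1]=20 > arr[5]=17
(1, 6): arr[1]=20 > arr[6]=1
(1, 7): arr[1]=20 > arr[7]=18
(2, 3): arr[2]=18 > arr[3]=16
(2, 5): arr[2]=18 > arr[5]=17
(2, 6): arr[2]=18 > arr[6]=1
(3, 6): arr[3]=16 > arr[6]=1
(4, 5): arr[4]=18 > arr[5]=17
(4, 6): arr[4]=18 > arr[6]=1
(5, 6): arr[5]=17 > arr[6]=1

Total inversions: 14

The array has 14 inversion(s): (0,6), (1,2), (1,3), (1,4), (1,5), (1,6), (1,7), (2,3), (2,5), (2,6), (3,6), (4,5), (4,6), (5,6). Each pair (i,j) satisfies i < j and arr[i] > arr[j].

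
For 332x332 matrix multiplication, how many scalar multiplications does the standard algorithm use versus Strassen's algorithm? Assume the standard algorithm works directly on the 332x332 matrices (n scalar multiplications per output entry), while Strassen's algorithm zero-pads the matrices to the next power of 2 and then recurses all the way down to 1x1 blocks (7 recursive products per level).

Matrix multiplication for 332x332 matrices:

Strassen's algorithm requires power-of-2 dimensions. Pad 332x332 to 512x512 (next power of 2).

Standard algorithm: 332^3 = 36594368 multiplications
Strassen's algorithm: 7^(log2(512)) = 7^9 = 40353607 multiplications
Difference: 36594368 - 40353607 = -3759239 (Strassen uses MORE here due to padding overhead — for small or just-over-power-of-2 n, padding can outweigh the per-level savings)

Standard: 36594368 multiplications (332^3). Strassen: 40353607 multiplications (7^9, after padding to 512x512). Strassen reduces 8 recursive multiplications to 7 at each level.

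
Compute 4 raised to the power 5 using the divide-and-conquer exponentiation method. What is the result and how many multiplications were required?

Computing 4^5 by squaring (build up from 4^1; each line after the first costs one multiplication):

4^1 = 4
4^2 = (4^1)^2 = 4^2 = 16
4^4 = (4^2)^2 = 16^2 = 256
4^5 = 4 * 4^4 = 4 * 256 = 1024

Result: 1024
Multiplications needed: 3 (3 lines after 4^1)

4^5 = 1024. Using exponentiation by squaring, this requires 3 multiplications. The key idea: if the exponent is even, square the half-power; if odd, multiply by the base once.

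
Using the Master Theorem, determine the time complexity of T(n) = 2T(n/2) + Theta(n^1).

Master Theorem for T(n) = 2T(n/2) + O(n^1):

a = 2, b = 2, c = 1
log_b(a) = log_2(2) = 1.0000

Case 2: c = 1 = log_2(2) = 1.0000
T(n) = O(n^1 log n) = O(n log n)

For T(n) = 2T(n/2) + O(n^1): log_2(2) = 1.0000. This is Case 2 of the Master Theorem (c = log_b(a), equal work at all levels), giving O(n log n).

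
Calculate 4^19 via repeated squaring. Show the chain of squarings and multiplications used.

Computing 4^19 by squaring (build up from 4^1; each line after the first costs one multiplication):

4^1 = 4
4^2 = (4^1)^2 = 4^2 = 16
4^4 = (4^2)^2 = 16^2 = 256
4^8 = (4^4)^2 = 256^2 = 65536
4^9 = 4 * 4^8 = 4 * 65536 = 262144
4^18 = (4^9)^2 = 262144^2 = 68719476736
4^19 = 4 * 4^18 = 4 * 68719476736 = 274877906944

Result: 274877906944
Multiplications needed: 6 (6 lines after 4^1)

4^19 = 274877906944. Using exponentiation by squaring, this requires 6 multiplications. The key idea: if the exponent is even, square the half-power; if odd, multiply by the base once.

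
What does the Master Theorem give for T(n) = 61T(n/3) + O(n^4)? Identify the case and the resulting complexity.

Master Theorem for T(n) = 61T(n/3) + O(n^4):

a = 61, b = 3, c = 4
log_b(a) = log_3(61) = 3.7419

Case 3: c = 4 > log_3(61) = 3.7419
T(n) = O(n^4) = O(n^4)

For T(n) = 61T(n/3) + O(n^4): log_3(61) = 3.7419. This is Case 3 of the Master Theorem (c > log_b(a), work dominated by root), giving O(n^4).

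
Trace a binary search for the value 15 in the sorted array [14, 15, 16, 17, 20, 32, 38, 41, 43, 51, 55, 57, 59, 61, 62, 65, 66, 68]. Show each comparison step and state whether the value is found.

Binary search for 15 in [14, 15, 16, 17, 20, 32, 38, 41, 43, 51, 55, 57, 59, 61, 62, 65, 66, 68]:

lo=0, hi=17, mid=8, arr[mid]=43 -> 43 > 15, search left half
lo=0, hi=7, mid=3, arr[mid]=17 -> 17 > 15, search left half
lo=0, hi=2, mid=1, arr[mid]=15 -> Found target at index 1!

Binary search finds 15 at index 1 after 3 comparisons. The search repeatedly halves the search space by comparing with the middle element.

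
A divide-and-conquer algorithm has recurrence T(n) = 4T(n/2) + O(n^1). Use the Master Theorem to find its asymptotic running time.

Master Theorem for T(n) = 4T(n/2) + O(n^1):

a = 4, b = 2, c = 1
log_b(a) = log_2(4) = 2.0000

Case 1: c = 1 < log_2(4) = 2.0000
T(n) = O(n^(log_2 4)) = O(n^2)

For T(n) = 4T(n/2) + O(n^1): log_2(4) = 2.0000. This is Case 1 of the Master Theorem (c < log_b(a), work dominated by leaves), giving O(n^2).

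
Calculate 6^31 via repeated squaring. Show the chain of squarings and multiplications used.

Computing 6^31 by squaring (build up from 6^1; each line after the first costs one multiplication):

6^1 = 6
6^2 = (6^1)^2 = 6^2 = 36
6^3 = 6 * 6^2 = 6 * 36 = 216
6^6 = (6^3)^2 = 216^2 = 46656
6^7 = 6 * 6^6 = 6 * 46656 = 279936
6^14 = (6^7)^2 = 279936^2 = 78364164096
6^15 = 6 * 6^14 = 6 * 78364164096 = 470184984576
6^30 = (6^15)^2 = 470184984576^2 = 221073919720733357899776
6^31 = 6 * 6^30 = 6 * 221073919720733357899776 = 1326443518324400147398656

Result: 1326443518324400147398656
Multiplications needed: 8 (8 lines after 6^1)

6^31 = 1326443518324400147398656. Using exponentiation by squaring, this requires 8 multiplications. The key idea: if the exponent is even, square the half-power; if odd, multiply by the base once.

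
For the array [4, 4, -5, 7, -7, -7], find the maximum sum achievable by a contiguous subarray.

Using Kadane's algorithm on [4, 4, -5, 7, -7, -7]:

Scanning through the array:
Position 1 (value 4): max_ending_here = 8, max_so_far = 8
Position 2 (value -5): max_ending_here = 3, max_so_far = 8
Position 3 (value 7): max_ending_here = 10, max_so_far = 10
Position 4 (value -7): max_ending_here = 3, max_so_far = 10
Position 5 (value -7): max_ending_here = -4, max_so_far = 10

Maximum subarray: [4, 4, -5, 7]
Maximum sum: 10

The maximum subarray is [4, 4, -5, 7] with sum 10. This subarray runs from index 0 to index 3.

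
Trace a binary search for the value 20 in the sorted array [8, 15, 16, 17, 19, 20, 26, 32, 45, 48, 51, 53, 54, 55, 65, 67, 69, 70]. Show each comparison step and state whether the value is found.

Binary search for 20 in [8, 15, 16, 17, 19, 20, 26, 32, 45, 48, 51, 53, 54, 55, 65, 67, 69, 70]:

lo=0, hi=17, mid=8, arr[mid]=45 -> 45 > 20, search left half
lo=0, hi=7, mid=3, arr[mid]=17 -> 17 < 20, search right half
lo=4, hi=7, mid=5, arr[mid]=20 -> Found target at index 5!

Binary search finds 20 at index 5 after 3 comparisons. The search repeatedly halves the search space by comparing with the middle element.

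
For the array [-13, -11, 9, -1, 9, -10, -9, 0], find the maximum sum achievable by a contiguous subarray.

Using Kadane's algorithm on [-13, -11, 9, -1, 9, -10, -9, 0]:

Scanning through the array:
Position 1 (value -11): max_ending_here = -11, max_so_far = -11
Position 2 (value 9): max_ending_here = 9, max_so_far = 9
Position 3 (value -1): max_ending_here = 8, max_so_far = 9
Position 4 (value 9): max_ending_here = 17, max_so_far = 17
Position 5 (value -10): max_ending_here = 7, max_so_far = 17
Position 6 (value -9): max_ending_here = -2, max_so_far = 17
Position 7 (value 0): max_ending_here = 0, max_so_far = 17

Maximum subarray: [9, -1, 9]
Maximum sum: 17

The maximum subarray is [9, -1, 9] with sum 17. This subarray runs from index 2 to index 4.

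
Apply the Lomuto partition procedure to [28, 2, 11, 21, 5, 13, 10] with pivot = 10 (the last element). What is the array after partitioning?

Lomuto partition with pivot = 10:

Initial array: [28, 2, 11, 21, 5, 13, 10]

arr[0]=28 > 10: no swap
arr[1]=2 <= 10: swap with position 0, array becomes [2, 28, 11, 21, 5, 13, 10]
arr[2]=11 > 10: no swap
arr[3]=21 > 10: no swap
arr[4]=5 <= 10: swap with position 1, array becomes [2, 5, 11, 21, 28, 13, 10]
arr[5]=13 > 10: no swap

Place pivot at position 2: [2, 5, 10, 21, 28, 13, 11]
Pivot position: 2

After partitioning with pivot 10, the array becomes [2, 5, 10, 21, 28, 13, 11]. The pivot is placed at index 2. All elements to the left of the pivot are <= 10, and all elements to the right are > 10.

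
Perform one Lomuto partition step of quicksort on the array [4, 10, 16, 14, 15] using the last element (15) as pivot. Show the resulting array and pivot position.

Lomuto partition with pivot = 15:

Initial array: [4, 10, 16, 14, 15]

arr[0]=4 <= 15: swap with position 0, array becomes [4, 10, 16, 14, 15]
arr[1]=10 <= 15: swap with position 1, array becomes [4, 10, 16, 14, 15]
arr[2]=16 > 15: no swap
arr[3]=14 <= 15: swap with position 2, array becomes [4, 10, 14, 16, 15]

Place pivot at position 3: [4, 10, 14, 15, 16]
Pivot position: 3

After partitioning with pivot 15, the array becomes [4, 10, 14, 15, 16]. The pivot is placed at index 3. All elements to the left of the pivot are <= 15, and all elements to the right are > 15.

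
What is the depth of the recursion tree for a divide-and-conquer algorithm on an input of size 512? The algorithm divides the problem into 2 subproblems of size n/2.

For divide and conquer with division factor 2:

Problem sizes at each level:
Level 0: 512
Level 1: 256
Level 2: 128
Level 3: 64
Level 4: 32
Level 5: 16
Level 6: 8
Level 7: 4
Level 8: 2
Level 9: 1

The root is level 0 and the size-1 base case is level 9 (the tree spans levels 0 through 9, i.e. 10 levels counting the root), so the depth is the number of divisions: log_2(512) = 9

The recursion tree depth is log_2(512) = 9. At each level, the problem size is divided by 2, so it takes 9 divisions to reduce to a base case of size 1. The algorithm makes 2 recursive calls at each level.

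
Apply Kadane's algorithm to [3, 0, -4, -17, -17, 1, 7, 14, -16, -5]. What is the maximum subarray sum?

Using Kadane's algorithm on [3, 0, -4, -17, -17, 1, 7, 14, -16, -5]:

Scanning through the array:
Position 1 (value 0): max_ending_here = 3, max_so_far = 3
Position 2 (value -4): max_ending_here = -1, max_so_far = 3
Position 3 (value -17): max_ending_here = -17, max_so_far = 3
Position 4 (value -17): max_ending_here = -17, max_so_far = 3
Position 5 (value 1): max_ending_here = 1, max_so_far = 3
Position 6 (value 7): max_ending_here = 8, max_so_far = 8
Position 7 (value 14): max_ending_here = 22, max_so_far = 22
Position 8 (value -16): max_ending_here = 6, max_so_far = 22
Position 9 (value -5): max_ending_here = 1, max_so_far = 22

Maximum subarray: [1, 7, 14]
Maximum sum: 22

The maximum subarray is [1, 7, 14] with sum 22. This subarray runs from index 5 to index 7.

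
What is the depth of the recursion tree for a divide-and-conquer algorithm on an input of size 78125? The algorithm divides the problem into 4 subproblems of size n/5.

For divide and conquer with division factor 5:

Problem sizes at each level:
Level 0: 78125
Level 1: 15625
Level 2: 3125
Level 3: 625
Level 4: 125
Level 5: 25
Level 6: 5
Level 7: 1

The root is level 0 and the size-1 base case is level 7 (the tree spans levels 0 through 7, i.e. 8 levels counting the root), so the depth is the number of divisions: log_5(78125) = 7

The recursion tree depth is log_5(78125) = 7. At each level, the problem size is divided by 5, so it takes 7 divisions to reduce to a base case of size 1. The algorithm makes 4 recursive calls at each level.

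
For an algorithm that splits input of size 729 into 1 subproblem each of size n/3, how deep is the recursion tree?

For divide and conquer with division factor 3:

Problem sizes at each level:
Level 0: 729
Level 1: 243
Level 2: 81
Level 3: 27
Level 4: 9
Level 5: 3
Level 6: 1

The root is level 0 and the size-1 base case is level 6 (the tree spans levels 0 through 6, i.e. 7 levels counting the root), so the depth is the number of divisions: log_3(729) = 6

The recursion tree depth is log_3(729) = 6. At each level, the problem size is divided by 3, so it takes 6 divisions to reduce to a base case of size 1. The algorithm makes 1 recursive call at each level.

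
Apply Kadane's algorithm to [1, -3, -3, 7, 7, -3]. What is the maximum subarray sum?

Using Kadane's algorithm on [1, -3, -3, 7, 7, -3]:

Scanning through the array:
Position 1 (value -3): max_ending_here = -2, max_so_far = 1
Position 2 (value -3): max_ending_here = -3, max_so_far = 1
Position 3 (value 7): max_ending_here = 7, max_so_far = 7
Position 4 (value 7): max_ending_here = 14, max_so_far = 14
Position 5 (value -3): max_ending_here = 11, max_so_far = 14

Maximum subarray: [7, 7]
Maximum sum: 14

The maximum subarray is [7, 7] with sum 14. This subarray runs from index 3 to index 4.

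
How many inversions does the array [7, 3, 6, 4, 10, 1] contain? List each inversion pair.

Finding inversions in [7, 3, 6, 4, 10, 1]:

(0, 1): arr[0]=7 > arr[1]=3
(0, 2): arr[0]=7 > arr[2]=6
(0, 3): arr[0]=7 > arr[3]=4
(0, 5): arr[0]=7 > arr[5]=1
(1, 5): arr[1]=3 > arr[5]=1
(2, 3): arr[2]=6 > arr[3]=4
(2, 5): arr[2]=6 > arr[5]=1
(3, 5): arr[3]=4 > arr[5]=1
(4, 5): arr[4]=10 > arr[5]=1

Total inversions: 9

The array has 9 inversion(s): (0,1), (0,2), (0,3), (0,5), (1,5), (2,3), (2,5), (3,5), (4,5). Each pair (i,j) satisfies i < j and arr[i] > arr[j].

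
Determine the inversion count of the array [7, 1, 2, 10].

Finding inversions in [7, 1, 2, 10]:

(0, 1): arr[0]=7 > arr[1]=1
(0, 2): arr[0]=7 > arr[2]=2

Total inversions: 2

The array has 2 inversion(s): (0,1), (0,2). Each pair (i,j) satisfies i < j and arr[i] > arr[j].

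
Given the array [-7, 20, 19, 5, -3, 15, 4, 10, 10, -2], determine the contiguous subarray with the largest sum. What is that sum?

Using Kadane's algorithm on [-7, 20, 19, 5, -3, 15, 4, 10, 10, -2]:

Scanning through the array:
Position 1 (value 20): max_ending_here = 20, max_so_far = 20
Position 2 (value 19): max_ending_here = 39, max_so_far = 39
Position 3 (value 5): max_ending_here = 44, max_so_far = 44
Position 4 (value -3): max_ending_here = 41, max_so_far = 44
Position 5 (value 15): max_ending_here = 56, max_so_far = 56
Position 6 (value 4): max_ending_here = 60, max_so_far = 60
Position 7 (value 10): max_ending_here = 70, max_so_far = 70
Position 8 (value 10): max_ending_here = 80, max_so_far = 80
Position 9 (value -2): max_ending_here = 78, max_so_far = 80

Maximum subarray: [20, 19, 5, -3, 15, 4, 10, 10]
Maximum sum: 80

The maximum subarray is [20, 19, 5, -3, 15, 4, 10, 10] with sum 80. This subarray runs from index 1 to index 8.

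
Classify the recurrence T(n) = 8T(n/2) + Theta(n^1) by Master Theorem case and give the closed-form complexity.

Master Theorem for T(n) = 8T(n/2) + O(n^1):

a = 8, b = 2, c = 1
log_b(a) = log_2(8) = 3.0000

Case 1: c = 1 < log_2(8) = 3.0000
T(n) = O(n^(log_2 8)) = O(n^3)

For T(n) = 8T(n/2) + O(n^1): log_2(8) = 3.0000. This is Case 1 of the Master Theorem (c < log_b(a), work dominated by leaves), giving O(n^3).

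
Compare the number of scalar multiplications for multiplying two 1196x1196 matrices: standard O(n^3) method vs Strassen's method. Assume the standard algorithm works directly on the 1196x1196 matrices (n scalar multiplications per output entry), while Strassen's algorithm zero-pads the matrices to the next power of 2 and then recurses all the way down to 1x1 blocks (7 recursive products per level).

Matrix multiplication for 1196x1196 matrices:

Strassen's algorithm requires power-of-2 dimensions. Pad 1196x1196 to 2048x2048 (next power of 2).

Standard algorithm: 1196^3 = 1710777536 multiplications
Strassen's algorithm: 7^(log2(2048)) = 7^11 = 1977326743 multiplications
Difference: 1710777536 - 1977326743 = -266549207 (Strassen uses MORE here due to padding overhead — for small or just-over-power-of-2 n, padding can outweigh the per-level savings)

Standard: 1710777536 multiplications (1196^3). Strassen: 1977326743 multiplications (7^11, after padding to 2048x2048). Strassen reduces 8 recursive multiplications to 7 at each level.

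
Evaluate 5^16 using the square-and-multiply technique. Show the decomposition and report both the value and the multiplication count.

Computing 5^16 by squaring (build up from 5^1; each line after the first costs one multiplication):

5^1 = 5
5^2 = (5^1)^2 = 5^2 = 25
5^4 = (5^2)^2 = 25^2 = 625
5^8 = (5^4)^2 = 625^2 = 390625
5^16 = (5^8)^2 = 390625^2 = 152587890625

Result: 152587890625
Multiplications needed: 4 (4 lines after 5^1)

5^16 = 152587890625. Using exponentiation by squaring, this requires 4 multiplications. The key idea: if the exponent is even, square the half-power; if odd, multiply by the base once.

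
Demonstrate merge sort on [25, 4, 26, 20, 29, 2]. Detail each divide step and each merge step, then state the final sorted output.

Merge sort trace:

Split: [25, 4, 26, 20, 29, 2] -> [25, 4, 26] and [20, 29, 2]
  Split: [25, 4, 26] -> [25] and [4, 26]
    Split: [4, 26] -> [4] and [26]
    Merge: [4] + [26] -> [4, 26]
  Merge: [25] + [4, 26] -> [4, 25, 26]
  Split: [20, 29, 2] -> [20] and [29, 2]
    Split: [29, 2] -> [29] and [2]
    Merge: [29] + [2] -> [2, 29]
  Merge: [20] + [2, 29] -> [2, 20, 29]
Merge: [4, 25, 26] + [2, 20, 29] -> [2, 4, 20, 25, 26, 29]

Final sorted array: [2, 4, 20, 25, 26, 29]

The merge sort proceeds by recursively splitting the array and merging sorted halves.
After all merges, the sorted array is [2, 4, 20, 25, 26, 29].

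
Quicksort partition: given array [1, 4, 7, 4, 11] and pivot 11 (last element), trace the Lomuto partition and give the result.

Lomuto partition with pivot = 11:

Initial array: [1, 4, 7, 4, 11]

arr[0]=1 <= 11: swap with position 0, array becomes [1, 4, 7, 4, 11]
arr[1]=4 <= 11: swap with position 1, array becomes [1, 4, 7, 4, 11]
arr[2]=7 <= 11: swap with position 2, array becomes [1, 4, 7, 4, 11]
arr[3]=4 <= 11: swap with position 3, array becomes [1, 4, 7, 4, 11]

Place pivot at position 4: [1, 4, 7, 4, 11]
Pivot position: 4

After partitioning with pivot 11, the array becomes [1, 4, 7, 4, 11]. The pivot is placed at index 4. All elements to the left of the pivot are <= 11, and all elements to the right are > 11.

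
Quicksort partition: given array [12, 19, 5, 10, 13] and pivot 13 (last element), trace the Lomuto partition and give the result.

Lomuto partition with pivot = 13:

Initial array: [12, 19, 5, 10, 13]

arr[0]=12 <= 13: swap with position 0, array becomes [12, 19, 5, 10, 13]
arr[1]=19 > 13: no swap
arr[2]=5 <= 13: swap with position 1, array becomes [12, 5, 19, 10, 13]
arr[3]=10 <= 13: swap with position 2, array becomes [12, 5, 10, 19, 13]

Place pivot at position 3: [12, 5, 10, 13, 19]
Pivot position: 3

After partitioning with pivot 13, the array becomes [12, 5, 10, 13, 19]. The pivot is placed at index 3. All elements to the left of the pivot are <= 13, and all elements to the right are > 13.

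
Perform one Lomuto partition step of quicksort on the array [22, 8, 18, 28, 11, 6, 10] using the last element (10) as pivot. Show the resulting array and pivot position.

Lomuto partition with pivot = 10:

Initial array: [22, 8, 18, 28, 11, 6, 10]

arr[0]=22 > 10: no swap
arr[1]=8 <= 10: swap with position 0, array becomes [8, 22, 18, 28, 11, 6, 10]
arr[2]=18 > 10: no swap
arr[3]=28 > 10: no swap
arr[4]=11 > 10: no swap
arr[5]=6 <= 10: swap with position 1, array becomes [8, 6, 18, 28, 11, 22, 10]

Place pivot at position 2: [8, 6, 10, 28, 11, 22, 18]
Pivot position: 2

After partitioning with pivot 10, the array becomes [8, 6, 10, 28, 11, 22, 18]. The pivot is placed at index 2. All elements to the left of the pivot are <= 10, and all elements to the right are > 10.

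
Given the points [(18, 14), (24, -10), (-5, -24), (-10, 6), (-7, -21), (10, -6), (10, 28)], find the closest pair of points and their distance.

Computing all pairwise distances among 7 points:

d((18, 14), (24, -10)) = 24.7386
d((18, 14), (-5, -24)) = 44.4185
d((18, 14), (-10, 6)) = 29.1204
d((18, 14), (-7, -21)) = 43.0116
d((18, 14), (10, -6)) = 21.5407
d((18, 14), (10, 28)) = 16.1245
d((24, -10), (-5, -24)) = 32.2025
d((24, -10), (-10, 6)) = 37.5766
d((24, -10), (-7, -21)) = 32.8938
d((24, -10), (10, -6)) = 14.5602
d((24, -10), (10, 28)) = 40.4969
d((-5, -24), (-10, 6)) = 30.4138
d((-5, -24), (-7, -21)) = 3.6056 <-- minimum
d((-5, -24), (10, -6)) = 23.4307
d((-5, -24), (10, 28)) = 54.1202
d((-10, 6), (-7, -21)) = 27.1662
d((-10, 6), (10, -6)) = 23.3238
d((-10, 6), (10, 28)) = 29.7321
d((-7, -21), (10, -6)) = 22.6716
d((-7, -21), (10, 28)) = 51.8652
d((10, -6), (10, 28)) = 34.0

Closest pair: (-5, -24) and (-7, -21) with distance 3.6056

The closest pair is (-5, -24) and (-7, -21) with Euclidean distance 3.6056. For 7 points, brute-force pairwise comparison is shown above. For large n, the divide-and-conquer algorithm (sort by x, recurse on halves, check the dividing strip) achieves O(n log n).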